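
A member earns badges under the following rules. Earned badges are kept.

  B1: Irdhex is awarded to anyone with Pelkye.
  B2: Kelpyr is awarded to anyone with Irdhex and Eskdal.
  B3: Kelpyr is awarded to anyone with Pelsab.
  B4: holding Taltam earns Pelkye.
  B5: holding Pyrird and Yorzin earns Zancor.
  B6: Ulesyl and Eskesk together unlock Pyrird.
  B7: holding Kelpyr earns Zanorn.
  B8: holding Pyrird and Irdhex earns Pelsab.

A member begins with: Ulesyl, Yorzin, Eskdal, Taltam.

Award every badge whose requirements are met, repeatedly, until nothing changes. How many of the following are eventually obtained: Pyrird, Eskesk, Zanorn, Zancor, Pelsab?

1

With Taltam, Pelkye is earned (B4).
With Pelkye, Irdhex is earned (B1).
With Irdhex and Eskdal, Kelpyr is earned (B2).
With Kelpyr, Zanorn is earned (B7).
Pyrird would need Ulesyl and Eskesk (B6), but Eskesk is never earned.
No rule produces Eskesk, and it is not given.
Zanorn: reached.
Zancor would need Pyrird and Yorzin (B5), but Pyrird is never earned.
Pelsab would need Pyrird and Irdhex (B8), but Pyrird is never earned.
Reached: Zanorn — 1 of the 5.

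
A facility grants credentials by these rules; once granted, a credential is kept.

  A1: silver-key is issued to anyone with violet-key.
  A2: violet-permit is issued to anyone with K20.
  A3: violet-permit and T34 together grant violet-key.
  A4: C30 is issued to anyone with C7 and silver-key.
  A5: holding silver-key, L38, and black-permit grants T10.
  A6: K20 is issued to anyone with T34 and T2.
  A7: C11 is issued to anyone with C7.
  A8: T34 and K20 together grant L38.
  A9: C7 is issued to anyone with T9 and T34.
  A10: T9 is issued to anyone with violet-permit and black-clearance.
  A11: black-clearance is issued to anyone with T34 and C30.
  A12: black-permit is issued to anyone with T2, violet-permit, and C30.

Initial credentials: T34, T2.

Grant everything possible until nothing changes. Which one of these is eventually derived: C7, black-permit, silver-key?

silver-key

Holding T34 and T2 grants K20 (A6).
Holding K20 grants violet-permit (A2).
Holding violet-permit and T34 grants violet-key (A3).
Holding violet-key grants silver-key (A1).
C7 would need T9 and T34 (A9), but T9 is never granted. black-permit would need T2, violet-permit, and C30 (A12), but C30 is never granted.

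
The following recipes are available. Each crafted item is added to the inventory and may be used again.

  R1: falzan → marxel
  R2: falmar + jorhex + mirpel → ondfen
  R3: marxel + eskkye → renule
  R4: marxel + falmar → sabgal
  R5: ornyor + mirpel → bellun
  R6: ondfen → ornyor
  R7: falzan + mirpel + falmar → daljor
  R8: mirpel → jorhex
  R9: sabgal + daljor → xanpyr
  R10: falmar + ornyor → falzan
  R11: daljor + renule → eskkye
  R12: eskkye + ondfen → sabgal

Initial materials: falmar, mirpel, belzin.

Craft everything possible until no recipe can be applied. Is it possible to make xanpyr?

Yes

mirpel → jorhex (R8).
Using R2, falmar, jorhex, and mirpel make ondfen.
Using R6, ondfen makes ornyor.
Using R10, falmar and ornyor make falzan.
falzan → marxel (R1).
Using R7, falzan, mirpel, and falmar make daljor.
marxel + falmar → sabgal (R4).
sabgal + daljor → xanpyr (R9).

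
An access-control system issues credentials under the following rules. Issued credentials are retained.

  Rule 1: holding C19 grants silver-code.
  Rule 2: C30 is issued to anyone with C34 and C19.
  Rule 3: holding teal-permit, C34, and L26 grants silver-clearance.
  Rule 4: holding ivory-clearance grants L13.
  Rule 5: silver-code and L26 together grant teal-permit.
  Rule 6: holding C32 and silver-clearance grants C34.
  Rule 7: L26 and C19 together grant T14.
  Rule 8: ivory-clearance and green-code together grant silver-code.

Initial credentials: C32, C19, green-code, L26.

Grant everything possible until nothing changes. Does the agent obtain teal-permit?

Yes

Holding C19 grants silver-code (Rule 1).
Holding silver-code and L26 grants teal-permit (Rule 5).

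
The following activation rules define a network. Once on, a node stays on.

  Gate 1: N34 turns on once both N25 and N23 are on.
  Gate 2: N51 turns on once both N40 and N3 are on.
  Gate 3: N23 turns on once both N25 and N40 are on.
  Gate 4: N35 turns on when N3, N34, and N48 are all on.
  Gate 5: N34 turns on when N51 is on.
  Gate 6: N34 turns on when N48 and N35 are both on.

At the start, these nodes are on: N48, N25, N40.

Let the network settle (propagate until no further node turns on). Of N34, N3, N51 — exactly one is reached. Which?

Gate 3: N25 and N40 on → N23 on.
N25 and N23 are on, so N34 turns on (Gate 1).
No rule produces N3, and it is not given. N51 would need N40 and N3 (Gate 2), but N3 never turns on.

N34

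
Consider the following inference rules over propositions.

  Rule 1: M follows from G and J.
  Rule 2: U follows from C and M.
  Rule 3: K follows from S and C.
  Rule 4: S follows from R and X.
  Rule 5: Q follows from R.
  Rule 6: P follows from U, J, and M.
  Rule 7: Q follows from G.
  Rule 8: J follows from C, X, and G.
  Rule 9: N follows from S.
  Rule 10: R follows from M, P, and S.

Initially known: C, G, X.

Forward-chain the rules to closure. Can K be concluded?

No

K would need S and C (Rule 3), but S is never established.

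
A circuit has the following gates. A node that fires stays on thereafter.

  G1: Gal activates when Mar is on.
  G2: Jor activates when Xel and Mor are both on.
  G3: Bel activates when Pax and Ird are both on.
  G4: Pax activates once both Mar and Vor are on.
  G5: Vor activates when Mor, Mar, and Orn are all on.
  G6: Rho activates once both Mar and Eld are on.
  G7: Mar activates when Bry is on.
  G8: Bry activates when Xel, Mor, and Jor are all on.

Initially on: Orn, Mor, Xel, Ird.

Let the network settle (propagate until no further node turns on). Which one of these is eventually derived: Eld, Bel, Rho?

Bel

G2: Xel and Mor on → Jor on.
G8: Xel, Mor, and Jor on → Bry on.
Bry is on, so Mar activates (G7).
Mor, Mar, and Orn are on, so Vor activates (G5).
Mar and Vor are on, so Pax activates (G4).
G3: Pax and Ird on → Bel on.
Rho would need Mar and Eld (G6), but Eld never turns on. No rule produces Eld, and it is not given.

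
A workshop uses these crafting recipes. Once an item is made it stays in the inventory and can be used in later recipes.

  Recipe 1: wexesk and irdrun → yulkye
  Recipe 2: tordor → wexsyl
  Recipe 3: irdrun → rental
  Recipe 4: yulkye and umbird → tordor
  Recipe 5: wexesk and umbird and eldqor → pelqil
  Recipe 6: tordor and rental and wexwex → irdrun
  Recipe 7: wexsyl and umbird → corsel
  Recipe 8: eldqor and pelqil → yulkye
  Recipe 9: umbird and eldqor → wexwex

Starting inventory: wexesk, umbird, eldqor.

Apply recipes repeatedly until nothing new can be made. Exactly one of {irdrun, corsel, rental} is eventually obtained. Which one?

wexesk and umbird and eldqor → pelqil (Recipe 5).
eldqor and pelqil → yulkye (Recipe 8).
Using Recipe 4, yulkye and umbird make tordor.
tordor → wexsyl (Recipe 2).
wexsyl and umbird → corsel (Recipe 7).
irdrun would need tordor, rental, and wexwex (Recipe 6), but rental is never obtained. rental would need irdrun (Recipe 3), but irdrun is never obtained.

corsel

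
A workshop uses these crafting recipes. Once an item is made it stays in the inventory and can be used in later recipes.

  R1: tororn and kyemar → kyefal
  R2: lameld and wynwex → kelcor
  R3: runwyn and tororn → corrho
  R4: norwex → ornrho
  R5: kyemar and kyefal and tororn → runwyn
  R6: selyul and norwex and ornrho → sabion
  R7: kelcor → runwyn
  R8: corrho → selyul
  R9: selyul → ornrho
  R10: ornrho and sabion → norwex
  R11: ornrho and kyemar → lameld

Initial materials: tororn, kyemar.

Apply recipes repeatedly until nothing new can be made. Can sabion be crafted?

sabion would need selyul, norwex, and ornrho (R6), but norwex is never obtained.

No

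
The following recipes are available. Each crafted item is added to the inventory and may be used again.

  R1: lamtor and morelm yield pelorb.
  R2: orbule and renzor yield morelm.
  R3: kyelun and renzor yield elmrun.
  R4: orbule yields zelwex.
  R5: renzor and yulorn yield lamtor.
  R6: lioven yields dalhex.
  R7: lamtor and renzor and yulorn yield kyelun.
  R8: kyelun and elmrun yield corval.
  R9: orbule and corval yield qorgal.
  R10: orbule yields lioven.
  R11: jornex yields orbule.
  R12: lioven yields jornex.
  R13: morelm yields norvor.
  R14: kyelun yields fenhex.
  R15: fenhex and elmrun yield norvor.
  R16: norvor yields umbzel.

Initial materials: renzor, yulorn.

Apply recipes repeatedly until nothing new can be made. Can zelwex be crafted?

zelwex would need orbule (R4), but orbule is never obtained.

No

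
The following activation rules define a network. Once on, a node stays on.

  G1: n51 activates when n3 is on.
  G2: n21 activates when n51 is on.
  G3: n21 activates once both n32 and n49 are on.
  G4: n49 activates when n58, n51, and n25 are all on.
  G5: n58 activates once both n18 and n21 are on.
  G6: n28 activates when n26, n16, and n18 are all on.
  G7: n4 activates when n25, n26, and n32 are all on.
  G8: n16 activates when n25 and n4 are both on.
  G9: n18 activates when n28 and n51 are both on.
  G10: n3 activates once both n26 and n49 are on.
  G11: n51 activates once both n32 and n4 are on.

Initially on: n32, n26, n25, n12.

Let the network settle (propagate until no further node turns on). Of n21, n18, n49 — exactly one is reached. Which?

G7: n25, n26, and n32 on → n4 on.
G11: n32 and n4 on → n51 on.
G2: n51 on → n21 on.
n18 would need n28 and n51 (G9), but n28 never turns on. n49 would need n58, n51, and n25 (G4), but n58 never turns on.

n21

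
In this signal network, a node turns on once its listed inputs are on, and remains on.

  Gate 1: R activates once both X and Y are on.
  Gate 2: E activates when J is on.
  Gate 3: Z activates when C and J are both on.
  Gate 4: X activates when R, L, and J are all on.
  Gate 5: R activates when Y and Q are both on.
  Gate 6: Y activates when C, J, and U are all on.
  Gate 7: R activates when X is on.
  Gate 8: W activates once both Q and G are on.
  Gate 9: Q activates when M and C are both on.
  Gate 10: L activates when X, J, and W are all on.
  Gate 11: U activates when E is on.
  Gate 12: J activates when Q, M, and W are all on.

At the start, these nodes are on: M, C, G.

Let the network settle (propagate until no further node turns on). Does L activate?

No

L would need X, J, and W (Gate 10), but X never turns on.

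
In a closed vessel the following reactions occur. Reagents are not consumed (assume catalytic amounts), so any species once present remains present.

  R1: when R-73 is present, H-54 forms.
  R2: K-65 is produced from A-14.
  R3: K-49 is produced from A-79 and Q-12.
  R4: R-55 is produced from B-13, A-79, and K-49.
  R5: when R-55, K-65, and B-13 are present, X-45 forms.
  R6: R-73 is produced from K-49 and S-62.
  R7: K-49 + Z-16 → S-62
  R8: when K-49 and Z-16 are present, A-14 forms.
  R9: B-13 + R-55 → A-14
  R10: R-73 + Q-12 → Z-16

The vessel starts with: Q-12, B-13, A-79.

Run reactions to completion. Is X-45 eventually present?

Yes

A-79 and Q-12 present → K-49 forms (R3).
B-13, A-79, and K-49 present → R-55 forms (R4).
B-13 and R-55 present → A-14 forms (R9).
A-14 present → K-65 forms (R2).
R-55, K-65, and B-13 present → X-45 forms (R5).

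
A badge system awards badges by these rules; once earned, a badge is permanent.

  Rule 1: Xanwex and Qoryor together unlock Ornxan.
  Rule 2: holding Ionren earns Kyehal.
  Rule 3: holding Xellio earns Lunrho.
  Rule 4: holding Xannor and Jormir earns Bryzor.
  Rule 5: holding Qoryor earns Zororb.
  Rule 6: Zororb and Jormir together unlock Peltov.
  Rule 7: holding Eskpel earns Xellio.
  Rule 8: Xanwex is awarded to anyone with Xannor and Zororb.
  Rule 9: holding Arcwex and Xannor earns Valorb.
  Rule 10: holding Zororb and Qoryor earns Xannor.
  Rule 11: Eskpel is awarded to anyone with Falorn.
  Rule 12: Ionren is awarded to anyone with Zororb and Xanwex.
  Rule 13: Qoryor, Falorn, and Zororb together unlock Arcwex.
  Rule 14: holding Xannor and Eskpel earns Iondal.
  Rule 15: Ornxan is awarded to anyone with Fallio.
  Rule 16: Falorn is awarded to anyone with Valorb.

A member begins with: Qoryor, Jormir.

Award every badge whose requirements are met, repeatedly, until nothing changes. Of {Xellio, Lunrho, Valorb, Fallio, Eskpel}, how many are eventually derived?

Xellio would need Eskpel (Rule 7), but Eskpel is never earned.
Lunrho would need Xellio (Rule 3), but Xellio is never earned.
Valorb would need Arcwex and Xannor (Rule 9), but Arcwex is never earned.
No rule produces Fallio, and it is not given.
Eskpel would need Falorn (Rule 11), but Falorn is never earned.
None of the 5 are reached.

0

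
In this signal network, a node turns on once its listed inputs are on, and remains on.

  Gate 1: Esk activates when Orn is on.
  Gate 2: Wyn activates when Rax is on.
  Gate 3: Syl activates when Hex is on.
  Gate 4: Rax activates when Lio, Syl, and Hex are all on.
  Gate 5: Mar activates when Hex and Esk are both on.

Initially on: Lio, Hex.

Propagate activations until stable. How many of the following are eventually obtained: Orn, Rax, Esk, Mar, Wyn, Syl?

Hex is on, so Syl activates (Gate 3).
Gate 4: Lio, Syl, and Hex on → Rax on.
Rax is on, so Wyn activates (Gate 2).
No rule produces Orn, and it is not given.
Rax: reached.
Esk would need Orn (Gate 1), but Orn never turns on.
Mar would need Hex and Esk (Gate 5), but Esk never turns on.
Wyn: reached.
Syl: reached.
Reached: Rax, Wyn, and Syl — 3 of the 6.

3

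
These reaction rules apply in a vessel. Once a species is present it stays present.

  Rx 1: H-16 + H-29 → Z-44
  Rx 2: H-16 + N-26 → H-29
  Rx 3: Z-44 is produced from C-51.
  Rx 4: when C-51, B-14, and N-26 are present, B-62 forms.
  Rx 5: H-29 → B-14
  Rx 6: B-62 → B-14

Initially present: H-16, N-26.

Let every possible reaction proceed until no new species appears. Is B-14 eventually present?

Yes

H-16 and N-26 present → H-29 forms (Rx 2).
H-29 present → B-14 forms (Rx 5).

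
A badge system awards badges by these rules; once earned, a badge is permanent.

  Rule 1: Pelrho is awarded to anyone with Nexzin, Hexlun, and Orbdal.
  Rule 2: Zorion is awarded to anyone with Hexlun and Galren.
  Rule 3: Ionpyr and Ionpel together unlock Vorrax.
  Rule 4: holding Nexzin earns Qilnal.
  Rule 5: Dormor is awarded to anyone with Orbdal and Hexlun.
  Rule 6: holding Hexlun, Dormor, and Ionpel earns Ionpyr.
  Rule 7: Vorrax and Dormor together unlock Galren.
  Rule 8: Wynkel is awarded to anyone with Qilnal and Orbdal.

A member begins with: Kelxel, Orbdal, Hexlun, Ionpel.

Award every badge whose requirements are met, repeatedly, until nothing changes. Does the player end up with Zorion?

Yes

With Orbdal and Hexlun, Dormor is earned (Rule 5).
With Hexlun, Dormor, and Ionpel, Ionpyr is earned (Rule 6).
With Ionpyr and Ionpel, Vorrax is earned (Rule 3).
With Vorrax and Dormor, Galren is earned (Rule 7).
With Hexlun and Galren, Zorion is earned (Rule 2).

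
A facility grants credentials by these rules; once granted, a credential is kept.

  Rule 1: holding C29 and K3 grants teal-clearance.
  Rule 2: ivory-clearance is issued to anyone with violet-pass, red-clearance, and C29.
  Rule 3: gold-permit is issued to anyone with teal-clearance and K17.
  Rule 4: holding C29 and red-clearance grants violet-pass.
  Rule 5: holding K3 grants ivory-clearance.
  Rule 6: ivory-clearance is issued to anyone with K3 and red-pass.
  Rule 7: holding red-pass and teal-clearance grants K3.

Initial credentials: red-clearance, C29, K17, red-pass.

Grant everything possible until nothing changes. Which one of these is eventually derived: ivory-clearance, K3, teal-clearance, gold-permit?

Holding C29 and red-clearance grants violet-pass (Rule 4).
Holding violet-pass, red-clearance, and C29 grants ivory-clearance (Rule 2).
teal-clearance would need C29 and K3 (Rule 1), but K3 is never granted. K3 would need red-pass and teal-clearance (Rule 7), but teal-clearance is never granted. gold-permit would need teal-clearance and K17 (Rule 3), but teal-clearance is never granted.

ivory-clearance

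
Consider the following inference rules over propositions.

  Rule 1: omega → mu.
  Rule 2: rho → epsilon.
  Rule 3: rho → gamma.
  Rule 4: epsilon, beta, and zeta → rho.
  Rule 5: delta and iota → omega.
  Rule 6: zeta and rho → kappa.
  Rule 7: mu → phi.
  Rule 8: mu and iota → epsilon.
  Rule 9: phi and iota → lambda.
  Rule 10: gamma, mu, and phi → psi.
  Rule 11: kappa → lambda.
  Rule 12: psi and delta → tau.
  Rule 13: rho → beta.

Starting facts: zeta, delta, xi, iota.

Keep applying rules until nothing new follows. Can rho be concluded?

rho would need epsilon, beta, and zeta (Rule 4), but beta is never established.

No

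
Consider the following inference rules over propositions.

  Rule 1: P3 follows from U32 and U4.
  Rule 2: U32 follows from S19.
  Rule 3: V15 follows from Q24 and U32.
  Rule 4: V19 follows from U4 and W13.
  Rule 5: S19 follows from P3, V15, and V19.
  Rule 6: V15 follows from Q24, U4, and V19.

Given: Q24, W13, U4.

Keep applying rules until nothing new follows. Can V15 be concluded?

Yes

From U4 and W13, Rule 4 gives V19.
Q24, U4, and V19 hold, so V15 follows (Rule 6).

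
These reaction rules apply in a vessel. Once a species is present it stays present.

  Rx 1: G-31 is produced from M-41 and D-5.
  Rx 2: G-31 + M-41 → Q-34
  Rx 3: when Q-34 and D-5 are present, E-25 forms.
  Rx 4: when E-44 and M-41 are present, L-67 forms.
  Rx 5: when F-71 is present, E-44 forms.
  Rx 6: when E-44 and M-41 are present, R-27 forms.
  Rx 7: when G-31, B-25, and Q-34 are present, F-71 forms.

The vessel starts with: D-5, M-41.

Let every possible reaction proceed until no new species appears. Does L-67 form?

L-67 would need E-44 and M-41 (Rx 4), but E-44 never forms.

No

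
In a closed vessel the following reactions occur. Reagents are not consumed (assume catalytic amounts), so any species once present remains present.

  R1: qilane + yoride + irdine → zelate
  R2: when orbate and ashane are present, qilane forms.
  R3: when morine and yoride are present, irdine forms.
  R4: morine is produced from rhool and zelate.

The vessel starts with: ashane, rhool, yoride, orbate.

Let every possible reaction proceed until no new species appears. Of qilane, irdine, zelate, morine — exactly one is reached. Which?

orbate and ashane present → qilane forms (R2).
zelate would need qilane, yoride, and irdine (R1), but irdine never forms. morine would need rhool and zelate (R4), but zelate never forms. irdine would need morine and yoride (R3), but morine never forms.

qilane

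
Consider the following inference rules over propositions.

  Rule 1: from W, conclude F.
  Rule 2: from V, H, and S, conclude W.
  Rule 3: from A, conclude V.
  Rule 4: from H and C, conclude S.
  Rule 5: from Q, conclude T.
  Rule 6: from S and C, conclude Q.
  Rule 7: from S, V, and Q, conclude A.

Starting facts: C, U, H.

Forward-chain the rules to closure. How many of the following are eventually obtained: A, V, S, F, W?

1

H and C hold, so S follows (Rule 4).
A would need S, V, and Q (Rule 7), but V is never established.
V would need A (Rule 3), but A is never established.
S: reached.
F would need W (Rule 1), but W is never established.
W would need V, H, and S (Rule 2), but V is never established.
Reached: S — 1 of the 5.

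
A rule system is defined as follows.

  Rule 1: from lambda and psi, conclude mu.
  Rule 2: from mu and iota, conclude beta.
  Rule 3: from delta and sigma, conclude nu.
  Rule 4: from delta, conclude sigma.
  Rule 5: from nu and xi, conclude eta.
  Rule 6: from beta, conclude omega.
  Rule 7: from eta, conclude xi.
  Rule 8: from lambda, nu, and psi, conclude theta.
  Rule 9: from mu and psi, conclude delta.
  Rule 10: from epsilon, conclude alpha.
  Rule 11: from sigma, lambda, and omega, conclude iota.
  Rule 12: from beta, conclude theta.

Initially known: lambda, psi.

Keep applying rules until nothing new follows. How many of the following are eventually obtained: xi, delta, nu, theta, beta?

3

From lambda and psi, Rule 1 gives mu.
From mu and psi, Rule 9 gives delta.
delta holds, so sigma follows (Rule 4).
delta and sigma hold, so nu follows (Rule 3).
From lambda, nu, and psi, Rule 8 gives theta.
xi would need eta (Rule 7), but eta is never established.
delta: reached.
nu: reached.
theta: reached.
beta would need mu and iota (Rule 2), but iota is never established.
Reached: delta, nu, and theta — 3 of the 5.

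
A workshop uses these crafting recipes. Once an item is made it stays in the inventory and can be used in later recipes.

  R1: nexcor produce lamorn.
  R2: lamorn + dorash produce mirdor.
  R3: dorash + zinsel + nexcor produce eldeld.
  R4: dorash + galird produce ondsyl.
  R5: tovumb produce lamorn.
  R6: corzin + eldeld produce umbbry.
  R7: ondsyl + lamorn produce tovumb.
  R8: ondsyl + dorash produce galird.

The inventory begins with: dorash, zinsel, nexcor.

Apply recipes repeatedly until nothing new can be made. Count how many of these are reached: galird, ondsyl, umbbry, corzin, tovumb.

0

galird would need ondsyl and dorash (R8), but ondsyl is never obtained.
ondsyl would need dorash and galird (R4), but galird is never obtained.
umbbry would need corzin and eldeld (R6), but corzin is never obtained.
No rule produces corzin, and it is not given.
tovumb would need ondsyl and lamorn (R7), but ondsyl is never obtained.
None of the 5 are reached.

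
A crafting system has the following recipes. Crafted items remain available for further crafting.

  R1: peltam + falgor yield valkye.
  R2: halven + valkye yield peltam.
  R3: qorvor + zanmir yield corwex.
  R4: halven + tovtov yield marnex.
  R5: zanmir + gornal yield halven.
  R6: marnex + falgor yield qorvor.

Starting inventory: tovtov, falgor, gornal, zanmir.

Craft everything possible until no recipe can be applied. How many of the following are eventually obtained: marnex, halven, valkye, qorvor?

Using R5, zanmir and gornal make halven.
Using R4, halven and tovtov make marnex.
marnex + falgor → qorvor (R6).
marnex: reached.
halven: reached.
valkye would need peltam and falgor (R1), but peltam is never obtained.
qorvor: reached.
Reached: marnex, halven, and qorvor — 3 of the 4.

3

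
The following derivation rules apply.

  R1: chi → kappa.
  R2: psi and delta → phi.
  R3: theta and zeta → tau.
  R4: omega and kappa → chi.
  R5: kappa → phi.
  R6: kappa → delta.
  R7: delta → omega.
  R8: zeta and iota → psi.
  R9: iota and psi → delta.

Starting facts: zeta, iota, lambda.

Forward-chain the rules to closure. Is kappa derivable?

kappa would need chi (R1), but chi is never established.

No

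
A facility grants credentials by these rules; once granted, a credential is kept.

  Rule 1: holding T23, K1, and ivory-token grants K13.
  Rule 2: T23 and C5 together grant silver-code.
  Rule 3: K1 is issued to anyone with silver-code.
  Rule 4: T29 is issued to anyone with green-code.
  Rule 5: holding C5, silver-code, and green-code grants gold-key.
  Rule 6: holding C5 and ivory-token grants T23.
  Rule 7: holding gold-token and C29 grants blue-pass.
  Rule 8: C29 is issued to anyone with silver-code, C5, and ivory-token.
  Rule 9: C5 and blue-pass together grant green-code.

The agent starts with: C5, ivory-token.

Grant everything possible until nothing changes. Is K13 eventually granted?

Yes

Holding C5 and ivory-token grants T23 (Rule 6).
Holding T23 and C5 grants silver-code (Rule 2).
Holding silver-code grants K1 (Rule 3).
Holding T23, K1, and ivory-token grants K13 (Rule 1).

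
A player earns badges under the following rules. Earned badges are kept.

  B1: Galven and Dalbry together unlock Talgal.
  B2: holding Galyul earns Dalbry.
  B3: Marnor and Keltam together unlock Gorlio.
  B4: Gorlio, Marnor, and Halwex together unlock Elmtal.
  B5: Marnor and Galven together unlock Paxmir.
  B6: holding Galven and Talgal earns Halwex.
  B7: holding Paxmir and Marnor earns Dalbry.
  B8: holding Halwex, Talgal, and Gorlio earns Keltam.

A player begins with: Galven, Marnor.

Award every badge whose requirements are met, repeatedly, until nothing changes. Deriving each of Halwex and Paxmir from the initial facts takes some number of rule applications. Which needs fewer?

Paxmir: With Marnor and Galven, Paxmir is earned (B5). [1 rule application]
Halwex: With Marnor and Galven, Paxmir is earned (B5). With Paxmir and Marnor, Dalbry is earned (B7). With Galven and Dalbry, Talgal is earned (B1). With Galven and Talgal, Halwex is earned (B6). [4 rule applications]
Paxmir needs fewer.

Paxmir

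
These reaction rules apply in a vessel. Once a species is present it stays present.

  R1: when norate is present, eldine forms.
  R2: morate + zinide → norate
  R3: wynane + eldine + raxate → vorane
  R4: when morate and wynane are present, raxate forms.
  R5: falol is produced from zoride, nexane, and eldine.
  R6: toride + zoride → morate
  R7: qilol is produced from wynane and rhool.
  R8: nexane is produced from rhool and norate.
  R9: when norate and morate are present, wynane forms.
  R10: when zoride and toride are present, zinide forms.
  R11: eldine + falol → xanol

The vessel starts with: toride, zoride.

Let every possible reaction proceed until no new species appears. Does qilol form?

No

qilol would need wynane and rhool (R7), but rhool never forms.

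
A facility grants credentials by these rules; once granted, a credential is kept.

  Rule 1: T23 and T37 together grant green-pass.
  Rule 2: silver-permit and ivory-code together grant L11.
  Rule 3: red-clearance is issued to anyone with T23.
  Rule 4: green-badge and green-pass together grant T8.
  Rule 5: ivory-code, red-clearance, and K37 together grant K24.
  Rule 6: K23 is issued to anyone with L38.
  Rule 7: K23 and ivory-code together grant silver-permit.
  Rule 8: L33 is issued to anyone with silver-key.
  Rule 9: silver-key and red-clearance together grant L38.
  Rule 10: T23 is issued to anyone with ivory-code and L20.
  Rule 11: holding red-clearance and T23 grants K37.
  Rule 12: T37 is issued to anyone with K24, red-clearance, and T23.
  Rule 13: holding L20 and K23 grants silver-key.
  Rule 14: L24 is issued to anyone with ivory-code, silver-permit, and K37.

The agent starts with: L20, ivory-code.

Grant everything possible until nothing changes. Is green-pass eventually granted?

Holding ivory-code and L20 grants T23 (Rule 10).
Holding T23 grants red-clearance (Rule 3).
Holding red-clearance and T23 grants K37 (Rule 11).
Holding ivory-code, red-clearance, and K37 grants K24 (Rule 5).
Holding K24, red-clearance, and T23 grants T37 (Rule 12).
Holding T23 and T37 grants green-pass (Rule 1).

Yes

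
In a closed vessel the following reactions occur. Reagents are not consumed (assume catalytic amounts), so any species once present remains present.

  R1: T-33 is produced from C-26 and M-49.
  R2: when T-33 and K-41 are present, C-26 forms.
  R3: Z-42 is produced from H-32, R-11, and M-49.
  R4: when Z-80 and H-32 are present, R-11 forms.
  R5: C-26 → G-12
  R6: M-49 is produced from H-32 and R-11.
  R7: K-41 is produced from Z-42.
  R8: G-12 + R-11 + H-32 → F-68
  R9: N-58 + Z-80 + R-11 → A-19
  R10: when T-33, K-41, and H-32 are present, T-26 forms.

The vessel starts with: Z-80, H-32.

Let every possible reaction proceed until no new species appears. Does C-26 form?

C-26 would need T-33 and K-41 (R2), but T-33 never forms.

No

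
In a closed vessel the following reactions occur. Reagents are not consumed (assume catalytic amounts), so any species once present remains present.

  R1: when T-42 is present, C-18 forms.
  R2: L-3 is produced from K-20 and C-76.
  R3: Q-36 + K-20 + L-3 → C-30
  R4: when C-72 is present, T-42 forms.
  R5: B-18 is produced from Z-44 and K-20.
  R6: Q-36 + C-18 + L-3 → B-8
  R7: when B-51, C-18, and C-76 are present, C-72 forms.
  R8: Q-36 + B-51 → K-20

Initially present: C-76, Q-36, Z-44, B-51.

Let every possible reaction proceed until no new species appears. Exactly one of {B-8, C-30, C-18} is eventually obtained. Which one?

Q-36 and B-51 present → K-20 forms (R8).
K-20 and C-76 present → L-3 forms (R2).
Q-36, K-20, and L-3 present → C-30 forms (R3).
C-18 would need T-42 (R1), but T-42 never forms. B-8 would need Q-36, C-18, and L-3 (R6), but C-18 never forms.

C-30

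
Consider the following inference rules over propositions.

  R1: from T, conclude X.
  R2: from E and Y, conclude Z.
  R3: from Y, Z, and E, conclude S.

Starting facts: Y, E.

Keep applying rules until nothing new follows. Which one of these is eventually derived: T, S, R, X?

S

From E and Y, R2 gives Z.
Y, Z, and E hold, so S follows (R3).
No rule produces R, and it is not given. X would need T (R1), but T is never established. No rule produces T, and it is not given.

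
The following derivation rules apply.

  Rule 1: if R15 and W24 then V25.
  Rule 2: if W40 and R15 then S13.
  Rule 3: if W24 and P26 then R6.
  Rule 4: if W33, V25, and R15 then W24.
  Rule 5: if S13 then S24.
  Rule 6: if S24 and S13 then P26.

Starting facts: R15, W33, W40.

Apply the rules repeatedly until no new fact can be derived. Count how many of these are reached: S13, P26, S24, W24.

From W40 and R15, Rule 2 gives S13.
From S13, Rule 5 gives S24.
S24 and S13 hold, so P26 follows (Rule 6).
S13: reached.
P26: reached.
S24: reached.
W24 would need W33, V25, and R15 (Rule 4), but V25 is never established.
Reached: S13, P26, and S24 — 3 of the 4.

3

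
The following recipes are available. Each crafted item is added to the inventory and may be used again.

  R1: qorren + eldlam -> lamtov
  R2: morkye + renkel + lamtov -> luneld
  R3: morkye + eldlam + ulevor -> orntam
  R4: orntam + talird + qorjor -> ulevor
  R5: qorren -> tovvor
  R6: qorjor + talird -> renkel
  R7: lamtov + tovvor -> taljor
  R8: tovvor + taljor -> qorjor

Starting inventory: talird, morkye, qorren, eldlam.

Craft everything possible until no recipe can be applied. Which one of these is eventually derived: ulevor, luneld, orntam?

Using R1, qorren and eldlam make lamtov.
qorren -> tovvor (R5).
Using R7, lamtov and tovvor make taljor.
tovvor + taljor -> qorjor (R8).
Using R6, qorjor and talird make renkel.
Using R2, morkye, renkel, and lamtov make luneld.
ulevor would need orntam, talird, and qorjor (R4), but orntam is never obtained. orntam would need morkye, eldlam, and ulevor (R3), but ulevor is never obtained.

luneld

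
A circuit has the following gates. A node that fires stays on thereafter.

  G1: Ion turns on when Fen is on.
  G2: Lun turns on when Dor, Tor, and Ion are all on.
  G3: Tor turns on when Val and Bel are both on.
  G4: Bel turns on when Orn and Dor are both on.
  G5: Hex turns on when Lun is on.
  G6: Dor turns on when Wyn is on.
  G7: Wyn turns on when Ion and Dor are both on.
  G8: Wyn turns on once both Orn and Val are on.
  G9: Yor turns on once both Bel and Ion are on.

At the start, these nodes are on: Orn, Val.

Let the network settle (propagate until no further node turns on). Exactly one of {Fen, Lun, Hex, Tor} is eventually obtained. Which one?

Tor

Orn and Val are on, so Wyn turns on (G8).
Wyn is on, so Dor turns on (G6).
G4: Orn and Dor on → Bel on.
G3: Val and Bel on → Tor on.
Lun would need Dor, Tor, and Ion (G2), but Ion never turns on. No rule produces Fen, and it is not given. Hex would need Lun (G5), but Lun never turns on.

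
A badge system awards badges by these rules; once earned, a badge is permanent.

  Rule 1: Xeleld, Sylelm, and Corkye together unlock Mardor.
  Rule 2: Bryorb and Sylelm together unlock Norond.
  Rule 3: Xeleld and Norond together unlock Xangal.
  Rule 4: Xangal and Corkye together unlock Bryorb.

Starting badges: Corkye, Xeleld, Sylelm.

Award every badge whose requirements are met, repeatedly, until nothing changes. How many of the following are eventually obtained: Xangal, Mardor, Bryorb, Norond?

1

With Xeleld, Sylelm, and Corkye, Mardor is earned (Rule 1).
Xangal would need Xeleld and Norond (Rule 3), but Norond is never earned.
Mardor: reached.
Bryorb would need Xangal and Corkye (Rule 4), but Xangal is never earned.
Norond would need Bryorb and Sylelm (Rule 2), but Bryorb is never earned.
Reached: Mardor — 1 of the 4.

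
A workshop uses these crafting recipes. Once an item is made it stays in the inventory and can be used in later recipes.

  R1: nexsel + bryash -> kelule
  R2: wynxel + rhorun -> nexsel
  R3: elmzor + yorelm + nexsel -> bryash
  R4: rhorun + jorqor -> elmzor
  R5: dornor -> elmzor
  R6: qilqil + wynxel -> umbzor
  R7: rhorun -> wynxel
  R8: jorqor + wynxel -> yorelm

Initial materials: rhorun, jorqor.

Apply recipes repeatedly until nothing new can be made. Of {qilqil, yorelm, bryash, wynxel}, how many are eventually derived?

rhorun + jorqor -> elmzor (R4).
Using R7, rhorun makes wynxel.
wynxel + rhorun -> nexsel (R2).
Using R8, jorqor and wynxel make yorelm.
elmzor + yorelm + nexsel -> bryash (R3).
No rule produces qilqil, and it is not given.
yorelm: reached.
bryash: reached.
wynxel: reached.
Reached: yorelm, bryash, and wynxel — 3 of the 4.

3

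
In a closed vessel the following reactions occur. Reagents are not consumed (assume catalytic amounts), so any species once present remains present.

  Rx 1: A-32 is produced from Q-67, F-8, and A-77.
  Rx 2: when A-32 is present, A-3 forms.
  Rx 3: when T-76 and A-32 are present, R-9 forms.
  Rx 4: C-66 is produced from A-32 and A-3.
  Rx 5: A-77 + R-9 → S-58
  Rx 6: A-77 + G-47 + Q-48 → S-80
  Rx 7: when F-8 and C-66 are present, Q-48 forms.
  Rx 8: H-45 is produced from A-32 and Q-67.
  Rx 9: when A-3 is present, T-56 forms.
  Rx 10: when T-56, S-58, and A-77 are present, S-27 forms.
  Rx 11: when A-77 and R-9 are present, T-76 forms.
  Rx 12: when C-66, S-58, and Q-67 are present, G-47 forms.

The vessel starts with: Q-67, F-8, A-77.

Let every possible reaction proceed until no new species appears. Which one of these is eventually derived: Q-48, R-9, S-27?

Q-48

Q-67, F-8, and A-77 present → A-32 forms (Rx 1).
A-32 present → A-3 forms (Rx 2).
A-32 and A-3 present → C-66 forms (Rx 4).
F-8 and C-66 present → Q-48 forms (Rx 7).
R-9 would need T-76 and A-32 (Rx 3), but T-76 never forms. S-27 would need T-56, S-58, and A-77 (Rx 10), but S-58 never forms.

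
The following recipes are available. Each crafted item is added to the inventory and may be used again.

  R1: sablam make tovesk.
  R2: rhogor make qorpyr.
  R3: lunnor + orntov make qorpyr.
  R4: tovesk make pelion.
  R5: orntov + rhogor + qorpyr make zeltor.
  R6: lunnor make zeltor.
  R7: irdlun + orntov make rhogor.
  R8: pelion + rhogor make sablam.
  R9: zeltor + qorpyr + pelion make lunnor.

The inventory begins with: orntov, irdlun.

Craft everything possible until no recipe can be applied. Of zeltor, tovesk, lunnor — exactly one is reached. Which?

zeltor

Using R7, irdlun and orntov make rhogor.
Using R2, rhogor makes qorpyr.
orntov + rhogor + qorpyr → zeltor (R5).
tovesk would need sablam (R1), but sablam is never obtained. lunnor would need zeltor, qorpyr, and pelion (R9), but pelion is never obtained.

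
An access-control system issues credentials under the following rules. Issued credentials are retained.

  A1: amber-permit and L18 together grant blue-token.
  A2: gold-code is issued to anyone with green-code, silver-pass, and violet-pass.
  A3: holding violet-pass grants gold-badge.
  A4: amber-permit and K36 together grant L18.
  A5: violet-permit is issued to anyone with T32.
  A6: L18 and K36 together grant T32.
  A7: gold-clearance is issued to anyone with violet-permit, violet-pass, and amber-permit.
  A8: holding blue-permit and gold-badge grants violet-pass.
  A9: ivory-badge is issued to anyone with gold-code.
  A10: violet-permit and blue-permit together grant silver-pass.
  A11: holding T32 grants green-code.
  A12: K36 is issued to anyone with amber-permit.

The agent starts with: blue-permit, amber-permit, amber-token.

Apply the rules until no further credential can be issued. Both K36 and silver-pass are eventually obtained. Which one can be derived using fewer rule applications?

K36: Holding amber-permit grants K36 (A12). [1 rule application]
silver-pass: Holding amber-permit grants K36 (A12). Holding amber-permit and K36 grants L18 (A4). Holding L18 and K36 grants T32 (A6). Holding T32 grants violet-permit (A5). Holding violet-permit and blue-permit grants silver-pass (A10). [5 rule applications]
K36 needs fewer.

K36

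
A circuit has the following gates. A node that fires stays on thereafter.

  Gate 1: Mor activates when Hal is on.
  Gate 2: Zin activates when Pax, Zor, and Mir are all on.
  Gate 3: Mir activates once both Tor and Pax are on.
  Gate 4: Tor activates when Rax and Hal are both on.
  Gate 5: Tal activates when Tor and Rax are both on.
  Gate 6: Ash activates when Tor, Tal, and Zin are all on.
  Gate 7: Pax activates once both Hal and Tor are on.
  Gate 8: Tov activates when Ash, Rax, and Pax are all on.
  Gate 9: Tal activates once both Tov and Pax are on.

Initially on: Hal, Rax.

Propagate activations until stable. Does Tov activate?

No

Tov would need Ash, Rax, and Pax (Gate 8), but Ash never turns on.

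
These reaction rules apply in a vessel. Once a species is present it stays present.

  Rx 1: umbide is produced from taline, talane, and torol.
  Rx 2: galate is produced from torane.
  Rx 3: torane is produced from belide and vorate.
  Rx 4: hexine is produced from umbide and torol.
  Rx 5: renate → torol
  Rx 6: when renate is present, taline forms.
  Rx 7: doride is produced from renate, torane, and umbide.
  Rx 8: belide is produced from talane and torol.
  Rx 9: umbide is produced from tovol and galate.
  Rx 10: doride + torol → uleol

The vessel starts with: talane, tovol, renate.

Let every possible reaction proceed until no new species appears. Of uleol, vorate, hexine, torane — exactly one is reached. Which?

renate present → taline forms (Rx 6).
renate present → torol forms (Rx 5).
taline, talane, and torol present → umbide forms (Rx 1).
umbide and torol present → hexine forms (Rx 4).
torane would need belide and vorate (Rx 3), but vorate never forms. No rule produces vorate, and it is not given. uleol would need doride and torol (Rx 10), but doride never forms.

hexine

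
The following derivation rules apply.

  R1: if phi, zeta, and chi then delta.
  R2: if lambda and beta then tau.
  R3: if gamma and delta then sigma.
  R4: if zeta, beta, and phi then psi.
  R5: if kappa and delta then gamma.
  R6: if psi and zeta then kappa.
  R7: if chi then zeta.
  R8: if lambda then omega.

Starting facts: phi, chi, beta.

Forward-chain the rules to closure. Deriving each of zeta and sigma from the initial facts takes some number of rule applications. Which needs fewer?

zeta: From chi, R7 gives zeta. [1 rule application]
sigma: chi holds, so zeta follows (R7). phi, zeta, and chi hold, so delta follows (R1). zeta, beta, and phi hold, so psi follows (R4). From psi and zeta, R6 gives kappa. From kappa and delta, R5 gives gamma. From gamma and delta, R3 gives sigma. [6 rule applications]
zeta needs fewer.

zeta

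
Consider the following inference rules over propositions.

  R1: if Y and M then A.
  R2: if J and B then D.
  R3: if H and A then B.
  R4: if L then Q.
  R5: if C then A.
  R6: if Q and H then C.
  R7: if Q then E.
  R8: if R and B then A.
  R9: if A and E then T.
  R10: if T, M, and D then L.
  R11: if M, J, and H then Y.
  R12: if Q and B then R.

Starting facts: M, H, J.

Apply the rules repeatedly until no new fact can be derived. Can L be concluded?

No

L would need T, M, and D (R10), but T is never established.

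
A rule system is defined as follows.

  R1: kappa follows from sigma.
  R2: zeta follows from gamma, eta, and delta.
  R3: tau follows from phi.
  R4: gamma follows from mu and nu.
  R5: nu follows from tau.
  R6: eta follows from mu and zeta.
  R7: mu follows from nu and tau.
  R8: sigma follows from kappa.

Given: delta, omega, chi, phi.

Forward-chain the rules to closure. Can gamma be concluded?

From phi, R3 gives tau.
From tau, R5 gives nu.
From nu and tau, R7 gives mu.
From mu and nu, R4 gives gamma.

Yes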